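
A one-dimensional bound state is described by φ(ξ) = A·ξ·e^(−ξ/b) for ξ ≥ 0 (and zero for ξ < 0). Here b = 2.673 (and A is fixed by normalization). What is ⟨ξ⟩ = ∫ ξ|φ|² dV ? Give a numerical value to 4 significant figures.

The expectation value is the |φ|²-weighted average of ξ: ∫ ξ|φ|² dξ.
Using ∫₀^∞ ξⁿ e^(−αξ) dξ = n!/αⁿ⁺¹, evaluating both integrals, ⟨ξ⟩ = 3·b/2.
With b = 2.673, ⟨ξ⟩ = 4.0095.

⟨ξ⟩ ≈ 4.010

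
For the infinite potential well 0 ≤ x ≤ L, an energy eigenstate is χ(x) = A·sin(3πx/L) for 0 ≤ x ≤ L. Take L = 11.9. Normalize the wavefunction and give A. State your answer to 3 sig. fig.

The normalization condition is ∫|χ|² dx = 1 from 0 to L.
With ∫₀^L sin²(nπx/L) dx = L/2, the integral (without the A² prefactor) comes out to L/2.
Hence A² = 1/[L/2].
Substituting L = 11.9 gives A² = 0.1681, so A = 0.4100.

A ≈ 0.410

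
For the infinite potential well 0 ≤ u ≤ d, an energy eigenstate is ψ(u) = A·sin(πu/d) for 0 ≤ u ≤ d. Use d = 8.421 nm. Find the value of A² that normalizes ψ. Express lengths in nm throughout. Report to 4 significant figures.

A^2 ≈ 0.2375 nm^(-1)

Normalization requires ∫|ψ|² du = 1, integrated from 0 to d.
Using sin²θ = (1 − cos 2θ)/2, ∫|ψ|² du = A²·(d/2).
Setting this equal to 1 gives A² = 1/(d/2).
Substituting d = 8.421 gives A² = 0.23750, so A = 0.48734.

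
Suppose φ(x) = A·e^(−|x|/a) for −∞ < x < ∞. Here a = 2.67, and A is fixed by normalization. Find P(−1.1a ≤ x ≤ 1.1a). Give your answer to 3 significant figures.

|φ|² is the probability density, so P = ∫_{−1.1a}^{1.1a} |φ|² dx.
The normalization integral ∫|φ|²dx over the whole domain equals a·A², and A² cancels in the ratio.
Both integrals are even about x = 0, so only the x ≥ 0 halves are needed (the factors of 2 cancel). In terms of u = x/a (A² and the length scale cancel between numerator and denominator), P = [∫_{0}^{1.1} e^(-2·u) du] / [∫_{0}^{∞} e^(-2·u) du].
Using ∫ e^(-2·u) du = -e^(-2·u)/2, the numerator is 1/2 - e^(-11/5)/2 and the denominator is 1/2.
Evaluating gives P = 0.8892.

P ≈ 0.889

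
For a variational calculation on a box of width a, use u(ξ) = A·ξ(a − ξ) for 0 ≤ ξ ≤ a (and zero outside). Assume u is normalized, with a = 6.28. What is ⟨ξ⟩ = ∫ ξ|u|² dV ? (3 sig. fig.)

⟨ξ⟩ ≈ 3.14

⟨ξ⟩ = ∫ ξ |u|² dξ over the full domain.
The ratio of the moment integral to the normalization integral gives ⟨ξ⟩ = a/2.
Putting a = 6.28 gives 3.140.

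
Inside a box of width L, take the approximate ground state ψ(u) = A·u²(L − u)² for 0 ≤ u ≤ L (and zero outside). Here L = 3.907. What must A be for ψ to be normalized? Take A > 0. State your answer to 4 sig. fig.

A ≈ 0.05450

We need A² ∫|f|² du = 1, taking the integral from 0 to L.
Expanding the polynomial and integrating term by term, ∫|ψ|² du = A²·(L^9/630).
Setting this equal to 1 gives A² = 1/(L^9/630).
Plugging in L = 3.907 yields A = 0.054497.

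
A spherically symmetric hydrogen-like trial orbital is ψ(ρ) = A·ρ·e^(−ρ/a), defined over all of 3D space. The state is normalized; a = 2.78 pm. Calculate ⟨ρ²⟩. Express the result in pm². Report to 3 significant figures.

⟨ρ^2⟩ ≈ 58.0 pm^2

By definition ⟨ρ²⟩ = ∫ ρ^2 |ψ(ρ)|² 4πρ² dρ.
Evaluating both integrals, ⟨ρ²⟩ = 15·a^2/2.
With a = 2.78, ⟨ρ^2⟩ = 57.96.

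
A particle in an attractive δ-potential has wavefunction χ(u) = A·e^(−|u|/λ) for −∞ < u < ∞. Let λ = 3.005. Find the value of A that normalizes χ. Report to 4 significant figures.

We need A² ∫|f|² du = 1, taking the integral from −∞ to ∞.
Carrying out the integral gives A² · λ.
So A² = (λ)^(−1).
Plugging in λ = 3.005 yields A = 0.57687.

A ≈ 0.5769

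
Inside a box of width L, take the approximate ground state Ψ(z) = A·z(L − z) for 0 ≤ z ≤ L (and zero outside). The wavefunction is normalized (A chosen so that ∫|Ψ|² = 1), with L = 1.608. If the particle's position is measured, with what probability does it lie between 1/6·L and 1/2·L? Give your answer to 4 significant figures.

P = ∫_{1/6·L}^{1/2·L} |Ψ(z)|² dz.
With A² fixed by ∫|Ψ|² = 1, i.e. A² = (L^5/30)^(−1), substitute and integrate.
Let u = z/L; then A² and the length scale cancel, so P = ∫_{1/6}^{1/2} u^2·(1 - u)^2 du ÷ ∫_{0}^{1} u^2·(1 - u)^2 du.
An antiderivative of u^2·(1 - u)^2 is u^3·(6·u^2 - 15·u + 10)/30; evaluating from 1/6 to 1/2 gives ≈ 0.0154835, while the full integral is 1/30.
This works out to P = 301/648.

P ≈ 0.4645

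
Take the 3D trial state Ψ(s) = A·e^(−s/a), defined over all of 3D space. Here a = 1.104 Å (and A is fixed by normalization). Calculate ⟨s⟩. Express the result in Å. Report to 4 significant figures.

⟨s⟩ = ∫ s |Ψ|² 4πs² ds over the full domain.
Recall ∫₀^∞ s^m e^(−s/β) ds = m!·β^(m+1), the ratio of the moment integral to the normalization integral gives ⟨s⟩ = 3·a/2.
Putting a = 1.104 gives 1.6560.

⟨s⟩ ≈ 1.656 Å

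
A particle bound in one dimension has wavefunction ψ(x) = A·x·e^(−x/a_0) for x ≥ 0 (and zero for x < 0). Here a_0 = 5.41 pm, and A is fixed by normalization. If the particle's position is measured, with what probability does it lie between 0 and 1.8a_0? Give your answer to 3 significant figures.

P ≈ 0.697

|ψ|² is the probability density, so P = ∫_{0}^{1.8a_0} |ψ|² dx.
With A² fixed by ∫|ψ|² = 1, i.e. A² = (a_0^3/4)^(−1), substitute and integrate.
Let u = x/a_0; then A² and the length scale cancel, so P = ∫_{0}^{1.8} u^2·e^(-2·u) du ÷ ∫_{0}^{∞} u^2·e^(-2·u) du.
With ∫ u^2·e^(-2·u) du = -(2·u^2 + 2·u + 1)·e^(-2·u)/4 + C, the region integral is 1/4 - 277·e^(-18/5)/100 and the full one is 1/4.
The result is P = 0.6973.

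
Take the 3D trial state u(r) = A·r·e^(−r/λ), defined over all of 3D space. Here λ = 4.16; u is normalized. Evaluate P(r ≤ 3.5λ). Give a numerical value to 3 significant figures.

P = ∫ |u|² 4πr² dr over r ≤ 3.5λ.
Normalization gives A² = 1/(3·π·λ^5).
Substituting t = r/λ, A², 4π and the length scale all cancel in the ratio: P = ∫_{0}^{3.5} t^4·e^(-2·t) dt / ∫_{0}^{∞} t^4·e^(-2·t) dt.
With ∫ t^4·e^(-2·t) dt = -(t^4/2 + t^3 + 3·t^2/2 + 3·t/2 + 3/4)·e^(-2·t) + C, the region integral is 3/4 - 4553·e^(-7)/32 and the full one is 3/4.
The region integral divided by the full integral gives P = 0.8270.

P ≈ 0.827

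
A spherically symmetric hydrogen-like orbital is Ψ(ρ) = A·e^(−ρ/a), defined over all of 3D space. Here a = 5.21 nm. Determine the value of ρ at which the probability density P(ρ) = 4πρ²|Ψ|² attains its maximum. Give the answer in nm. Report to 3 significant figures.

ρ ≈ 5.21 nm

Set d/dρ [P(ρ) = 4πρ²|Ψ|²] = 0 and solve for ρ > 0.
Solving yields ρ = a.
With a = 5.21, the most probable radial distance is 5.210 nm.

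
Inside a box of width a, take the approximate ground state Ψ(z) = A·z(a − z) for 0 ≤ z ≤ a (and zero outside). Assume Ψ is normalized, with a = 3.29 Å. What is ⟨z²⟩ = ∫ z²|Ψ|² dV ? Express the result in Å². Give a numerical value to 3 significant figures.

⟨z^2⟩ ≈ 3.09 Å^2

By definition ⟨z²⟩ = ∫ z^2 |Ψ(z)|² dz.
Expanding the polynomial and integrating term by term, evaluating both integrals, ⟨z²⟩ = 2·a^2/7.
Putting a = 3.29 gives 3.093.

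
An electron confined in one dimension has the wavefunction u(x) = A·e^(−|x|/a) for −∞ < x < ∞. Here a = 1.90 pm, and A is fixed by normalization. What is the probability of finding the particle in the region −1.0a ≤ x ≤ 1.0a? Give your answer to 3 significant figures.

The probability is P = ∫ |u|² dx over [−1.0a, 1.0a].
With A² fixed by ∫|u|² = 1, i.e. A² = (a)^(−1), substitute and integrate.
Both integrals are even about x = 0, so only the x ≥ 0 halves are needed (the factors of 2 cancel). Let t = x/a; then A² and the length scale cancel, so P = ∫_{0}^{1.0} e^(-2·t) dt ÷ ∫_{0}^{∞} e^(-2·t) dt.
Using ∫ e^(-2·t) dt = -e^(-2·t)/2, the numerator is 1/2 - e^(-2)/2 and the denominator is 1/2.
The result is P = 0.8647.

P ≈ 0.865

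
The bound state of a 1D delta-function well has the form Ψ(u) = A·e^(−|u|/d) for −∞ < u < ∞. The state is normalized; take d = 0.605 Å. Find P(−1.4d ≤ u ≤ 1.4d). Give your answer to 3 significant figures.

|Ψ|² is the probability density, so P = ∫_{−1.4d}^{1.4d} |Ψ|² du.
Since A² = 1/(d), this is the region integral divided by the full normalization integral.
By symmetry take twice the u ≥ 0 contribution in numerator and denominator; the 2's cancel. In terms of t = u/d (A² and the length scale cancel between numerator and denominator), P = [∫_{0}^{1.4} e^(-2·t) dt] / [∫_{0}^{∞} e^(-2·t) dt].
An antiderivative of e^(-2·t) is -e^(-2·t)/2; evaluating from 0 to 1.4 gives 1/2 - e^(-14/5)/2, while the full integral is 1/2.
Evaluating gives P = 0.9392.

P ≈ 0.939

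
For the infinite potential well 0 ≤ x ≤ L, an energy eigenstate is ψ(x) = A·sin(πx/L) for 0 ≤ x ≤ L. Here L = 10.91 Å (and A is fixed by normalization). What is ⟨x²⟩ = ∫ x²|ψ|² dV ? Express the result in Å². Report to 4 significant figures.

⟨x^2⟩ ≈ 33.65 Å^2

By definition ⟨x²⟩ = ∫ x^2 |ψ(x)|² dx.
Evaluating both integrals, ⟨x²⟩ = -L^2/(2·π^2) + L^2/3.
With L = 10.91, ⟨x^2⟩ = 33.646.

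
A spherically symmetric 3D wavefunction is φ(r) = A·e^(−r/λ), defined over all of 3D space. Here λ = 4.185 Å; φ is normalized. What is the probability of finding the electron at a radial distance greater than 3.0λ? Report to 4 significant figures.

P = ∫ |φ|² 4πr² dr over r > 3.0λ.
The full normalization integral is A²·[π·λ^3] = 1, fixing A².
In terms of u = r/λ (A², 4π and the length scale all cancel between numerator and denominator), P = [∫_{3.0}^{∞} u^2·e^(-2·u) du] / [∫_{0}^{∞} u^2·e^(-2·u) du].
With ∫ u^2·e^(-2·u) du = -(2·u^2 + 2·u + 1)·e^(-2·u)/4 + C, the region integral is 25·e^(-6)/4 and the full one is 1/4.
The region integral divided by the full integral gives P = 0.061969.

P ≈ 0.06197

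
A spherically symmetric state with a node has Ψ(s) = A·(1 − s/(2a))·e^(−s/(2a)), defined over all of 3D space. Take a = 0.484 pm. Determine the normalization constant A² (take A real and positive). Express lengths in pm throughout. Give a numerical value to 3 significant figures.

A^2 ≈ 0.351 pm^(-3)

The normalization condition is ∫|Ψ|² 4πs² ds = 1 from 0 to ∞.
(Spherical symmetry: dV = 4πs² ds.)
With ∫₀^∞ s^4 e^(−αs) ds = 4!/α^5, carrying out the integral gives A² · 8·π·a^3.
Plugging in a = 0.484 yields A = 0.5924.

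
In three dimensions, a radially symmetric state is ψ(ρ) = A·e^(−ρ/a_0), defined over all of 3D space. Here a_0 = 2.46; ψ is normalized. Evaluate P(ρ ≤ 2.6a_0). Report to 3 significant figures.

P ≈ 0.891

P = ∫ |ψ|² 4πρ² dρ over ρ ≤ 2.6a_0.
Normalization gives A² = 1/(π·a_0^3).
Let u = ρ/a_0; then A², 4π and the length scale all cancel, so P = ∫_{0}^{2.6} u^2·e^(-2·u) du ÷ ∫_{0}^{∞} u^2·e^(-2·u) du.
An antiderivative of u^2·e^(-2·u) is -(2·u^2 + 2·u + 1)·e^(-2·u)/4; evaluating from 0 to 2.6 gives 1/4 - 493·e^(-26/5)/100, while the full integral is 1/4.
This evaluates to P = 0.8912.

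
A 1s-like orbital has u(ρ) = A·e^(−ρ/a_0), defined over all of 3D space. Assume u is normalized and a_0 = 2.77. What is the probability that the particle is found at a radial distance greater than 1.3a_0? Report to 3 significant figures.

P ≈ 0.518

P = ∫ |u|² 4πρ² dρ over ρ > 1.3a_0.
Normalization gives A² = 1/(π·a_0^3).
In terms of t = ρ/a_0 (A², 4π and the length scale all cancel between numerator and denominator), P = [∫_{1.3}^{∞} t^2·e^(-2·t) dt] / [∫_{0}^{∞} t^2·e^(-2·t) dt].
With ∫ t^2·e^(-2·t) dt = -(2·t^2 + 2·t + 1)·e^(-2·t)/4 + C, the region integral is 349·e^(-13/5)/200 and the full one is 1/4.
This evaluates to P = 0.5184.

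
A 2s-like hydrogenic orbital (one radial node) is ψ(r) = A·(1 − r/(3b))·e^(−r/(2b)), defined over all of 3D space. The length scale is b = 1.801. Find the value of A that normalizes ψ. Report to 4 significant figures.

We need A² ∫|f|² 4πr² dr = 1, taking the integral from 0 to ∞.
∫|ψ|² 4πr² dr = A²·(8·π·b^3/3).
Hence A² = 1/[8·π·b^3/3].
With b = 1.801: A² = 0.020433 and A = 0.14295.

A ≈ 0.1429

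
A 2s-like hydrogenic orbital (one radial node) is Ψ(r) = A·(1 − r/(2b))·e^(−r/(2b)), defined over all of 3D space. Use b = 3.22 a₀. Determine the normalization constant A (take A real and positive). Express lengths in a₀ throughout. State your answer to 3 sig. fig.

A ≈ 0.0345 a₀^(-3/2)

Require ∫ |Ψ|² 4πr² dr = 1 over the whole domain.
(Spherical symmetry: dV = 4πr² dr.)
The integral (without the A² prefactor) comes out to 8·π·b^3.
Hence A² = 1/[8·π·b^3].
With b = 3.22: A² = 0.001192 and A = 0.03452.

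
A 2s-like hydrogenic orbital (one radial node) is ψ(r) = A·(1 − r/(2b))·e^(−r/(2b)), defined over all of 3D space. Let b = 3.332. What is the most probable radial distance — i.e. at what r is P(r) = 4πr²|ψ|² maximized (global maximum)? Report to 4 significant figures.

Set d/dr [P(r) = 4πr²|ψ|²] = 0 and solve for r > 0.
Solving yields r = b·(√(5) + 3).
With b = 3.332, the most probable radial distance is 17.447.

r ≈ 17.45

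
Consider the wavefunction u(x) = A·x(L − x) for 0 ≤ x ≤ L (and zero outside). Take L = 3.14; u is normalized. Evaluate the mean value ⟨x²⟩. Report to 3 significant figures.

⟨x^2⟩ ≈ 2.82

The expectation value is the |u|²-weighted average of x^2: ∫ x^2|u|² dx.
Expanding the polynomial and integrating term by term, since the A² factors cancel between numerator and denominator, ⟨x²⟩ = 2·L^2/7.
Putting L = 3.14 gives 2.817.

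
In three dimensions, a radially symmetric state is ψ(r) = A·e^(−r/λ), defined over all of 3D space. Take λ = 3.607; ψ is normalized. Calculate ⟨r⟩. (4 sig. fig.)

⟨r⟩ ≈ 5.411

By definition ⟨r⟩ = ∫ r |ψ(r)|² 4πr² dr.
With ∫₀^∞ r^3 e^(−αr) dr = 3!/α^4, the ratio of the moment integral to the normalization integral gives ⟨r⟩ = 3·λ/2.
With λ = 3.607, ⟨r⟩ = 5.4105.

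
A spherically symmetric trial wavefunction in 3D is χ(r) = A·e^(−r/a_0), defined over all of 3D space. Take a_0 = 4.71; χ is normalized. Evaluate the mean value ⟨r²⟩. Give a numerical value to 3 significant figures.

⟨r^2⟩ ≈ 66.6

⟨r²⟩ = ∫ r^2 |χ|² 4πr² dr over the full domain.
Evaluating both integrals, ⟨r²⟩ = 3·a_0^2.
With a_0 = 4.71, ⟨r^2⟩ = 66.55.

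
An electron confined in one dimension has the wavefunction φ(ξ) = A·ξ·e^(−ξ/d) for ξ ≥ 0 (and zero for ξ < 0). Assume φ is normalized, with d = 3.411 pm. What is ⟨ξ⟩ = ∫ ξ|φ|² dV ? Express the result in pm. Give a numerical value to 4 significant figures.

By definition ⟨ξ⟩ = ∫ ξ |φ(ξ)|² dξ.
Using ∫₀^∞ ξⁿ e^(−αξ) dξ = n!/αⁿ⁺¹, since the A² factors cancel between numerator and denominator, ⟨ξ⟩ = 3·d/2.
With d = 3.411, ⟨ξ⟩ = 5.1165.

⟨ξ⟩ ≈ 5.117 pm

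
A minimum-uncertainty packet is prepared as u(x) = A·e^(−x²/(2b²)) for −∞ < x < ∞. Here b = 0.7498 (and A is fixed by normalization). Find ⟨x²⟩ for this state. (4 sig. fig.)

By definition ⟨x²⟩ = ∫ x^2 |u(x)|² dx.
Evaluating both integrals, ⟨x²⟩ = b^2/2.
Putting b = 0.7498 gives 0.28110.

⟨x^2⟩ ≈ 0.2811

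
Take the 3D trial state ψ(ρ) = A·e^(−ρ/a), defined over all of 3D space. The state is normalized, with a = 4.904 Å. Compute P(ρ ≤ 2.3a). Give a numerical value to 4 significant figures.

P ≈ 0.8374

P = ∫ |ψ|² 4πρ² dρ over ρ ≤ 2.3a.
A² is fixed by ∫₀^∞ 4πρ²|ψ|² dρ = 1, i.e. A² = (π·a^3)^(−1).
Substituting u = ρ/a, A², 4π and the length scale all cancel in the ratio: P = ∫_{0}^{2.3} u^2·e^(-2·u) du / ∫_{0}^{∞} u^2·e^(-2·u) du.
An antiderivative of u^2·e^(-2·u) is -(2·u^2 + 2·u + 1)·e^(-2·u)/4; evaluating from 0 to 2.3 gives 1/4 - 809·e^(-23/5)/200, while the full integral is 1/4.
This evaluates to P = 0.83736.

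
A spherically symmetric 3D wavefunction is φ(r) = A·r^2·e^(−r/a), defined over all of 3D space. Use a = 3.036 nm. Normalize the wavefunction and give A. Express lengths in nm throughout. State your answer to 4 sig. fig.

A ≈ 0.002439 nm^(-7/2)

We need A² ∫|f|² 4πr² dr = 1, taking the integral from 0 to ∞.
The angular integral contributes 4π, leaving ∫₀^∞ r²|φ|² dr.
Recall ∫₀^∞ r^m e^(−r/β) dr = m!·β^(m+1), ∫|φ|² 4πr² dr = A²·(45·π·a^7/2).
Setting this equal to 1 gives A² = 1/(45·π·a^7/2).
Plugging in a = 3.036 yields A = 0.0024394.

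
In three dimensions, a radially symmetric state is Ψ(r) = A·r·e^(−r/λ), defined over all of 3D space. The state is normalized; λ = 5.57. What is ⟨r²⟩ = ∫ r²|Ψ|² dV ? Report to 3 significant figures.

By definition ⟨r²⟩ = ∫ r^2 |Ψ(r)|² 4πr² dr.
With ∫₀^∞ r^6 e^(−αr) dr = 6!/α^7, evaluating both integrals, ⟨r²⟩ = 15·λ^2/2.
Putting λ = 5.57 gives 232.7.

⟨r^2⟩ ≈ 233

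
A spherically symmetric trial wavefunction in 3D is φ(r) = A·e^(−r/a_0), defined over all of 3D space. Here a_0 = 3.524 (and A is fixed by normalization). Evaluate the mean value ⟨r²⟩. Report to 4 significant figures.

⟨r^2⟩ ≈ 37.26

The expectation value is the |φ|²-weighted average of r^2: ∫ r^2|φ|² 4πr² dr.
The ratio of the moment integral to the normalization integral gives ⟨r²⟩ = 3·a_0^2.
Putting a_0 = 3.524 gives 37.256.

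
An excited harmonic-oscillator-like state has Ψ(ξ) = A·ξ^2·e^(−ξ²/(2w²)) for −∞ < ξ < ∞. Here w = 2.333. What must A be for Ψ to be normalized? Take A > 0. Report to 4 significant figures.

Normalization requires ∫|Ψ|² dξ = 1, integrated from −∞ to ∞.
Differentiating ∫e^(−αξ²) dξ = √(π/α) under α to get the higher moments, ∫|Ψ|² dξ = A²·(3·√(π)·w^5/4).
With w = 2.333: A² = 0.010884 and A = 0.10433.

A ≈ 0.1043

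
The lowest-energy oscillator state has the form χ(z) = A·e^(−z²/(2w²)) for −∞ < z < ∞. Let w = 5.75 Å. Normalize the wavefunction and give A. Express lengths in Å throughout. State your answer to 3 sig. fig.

A ≈ 0.313 Å^(-1/2)

Normalization requires ∫|χ|² dz = 1, integrated from −∞ to ∞.
With ∫_{−∞}^{∞} z^(2m) e^(−αz²) dz = (2m−1)!!·√π / (2^m α^(m+1/2)), the integral (without the A² prefactor) comes out to √(π)·w.
Setting this equal to 1 gives A² = 1/(√(π)·w).
Plugging in w = 5.75 yields A = 0.3132.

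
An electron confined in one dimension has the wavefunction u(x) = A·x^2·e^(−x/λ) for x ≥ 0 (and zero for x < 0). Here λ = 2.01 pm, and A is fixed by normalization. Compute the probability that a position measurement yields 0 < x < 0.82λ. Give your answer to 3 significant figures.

P ≈ 0.0260

The probability is P = ∫ |u|² dx over [0, 0.82λ].
With A² fixed by ∫|u|² = 1, i.e. A² = (3·λ^5/4)^(−1), substitute and integrate.
In terms of t = x/λ (A² and the length scale cancel between numerator and denominator), P = [∫_{0}^{0.82} t^4·e^(-2·t) dt] / [∫_{0}^{∞} t^4·e^(-2·t) dt].
Using ∫ t^4·e^(-2·t) dt = -(t^4/2 + t^3 + 3·t^2/2 + 3·t/2 + 3/4)·e^(-2·t), the numerator is ≈ 0.019466 and the denominator is 3/4.
Taking the ratio, P = 0.02595.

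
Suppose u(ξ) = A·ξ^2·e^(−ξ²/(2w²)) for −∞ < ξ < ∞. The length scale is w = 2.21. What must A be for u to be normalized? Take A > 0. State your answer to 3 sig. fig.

A ≈ 0.119

Require ∫ |u|² dξ = 1 over the whole domain.
The integral (without the A² prefactor) comes out to 3·√(π)·w^5/4.
Plugging in w = 2.21 yields A = 0.1195.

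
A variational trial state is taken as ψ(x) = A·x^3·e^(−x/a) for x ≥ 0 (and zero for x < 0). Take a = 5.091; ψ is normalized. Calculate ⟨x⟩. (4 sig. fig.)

By definition ⟨x⟩ = ∫ x |ψ(x)|² dx.
With ∫₀^∞ x^7 e^(−αx) dx = 7!/α^8, since the A² factors cancel between numerator and denominator, ⟨x⟩ = 7·a/2.
With a = 5.091, ⟨x⟩ = 17.819.

⟨x⟩ ≈ 17.82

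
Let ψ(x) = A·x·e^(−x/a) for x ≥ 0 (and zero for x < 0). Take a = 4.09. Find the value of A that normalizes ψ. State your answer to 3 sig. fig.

A ≈ 0.242

The normalization condition is ∫|ψ|² dx = 1 from 0 to ∞.
The integral (without the A² prefactor) comes out to a^3/4.
Hence A² = 1/[a^3/4].
Substituting a = 4.09 gives A² = 0.05846, so A = 0.2418.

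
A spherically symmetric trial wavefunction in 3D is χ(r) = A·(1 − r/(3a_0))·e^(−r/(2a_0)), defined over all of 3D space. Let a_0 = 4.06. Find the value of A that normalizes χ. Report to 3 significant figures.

We need A² ∫|f|² 4πr² dr = 1, taking the integral from 0 to ∞.
(Spherical symmetry: dV = 4πr² dr.)
Using ∫₀^∞ rⁿ e^(−αr) dr = n!/αⁿ⁺¹, carrying out the integral gives A² · 8·π·a_0^3/3.
So A² = (8·π·a_0^3/3)^(−1).
Plugging in a_0 = 4.06 yields A = 0.04223.

A ≈ 0.0422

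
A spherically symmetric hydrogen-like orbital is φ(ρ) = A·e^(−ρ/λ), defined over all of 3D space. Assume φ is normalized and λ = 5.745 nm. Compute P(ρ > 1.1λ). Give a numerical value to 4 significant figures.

Integrate the radial probability density 4πρ²|φ|² over ρ > 1.1λ.
A² is fixed by ∫₀^∞ 4πρ²|φ|² dρ = 1, i.e. A² = (π·λ^3)^(−1).
Substituting u = ρ/λ, A², 4π and the length scale all cancel in the ratio: P = ∫_{1.1}^{∞} u^2·e^(-2·u) du / ∫_{0}^{∞} u^2·e^(-2·u) du.
Using ∫ u^2·e^(-2·u) du = -(2·u^2 + 2·u + 1)·e^(-2·u)/4, the numerator is 281·e^(-11/5)/200 and the denominator is 1/4.
Taking the ratio yields P = 0.62271.

P ≈ 0.6227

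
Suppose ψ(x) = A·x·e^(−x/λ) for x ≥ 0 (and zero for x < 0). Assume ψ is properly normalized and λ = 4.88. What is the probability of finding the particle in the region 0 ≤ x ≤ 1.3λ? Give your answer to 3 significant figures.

P ≈ 0.482

The probability is P = ∫ |ψ|² dx over [0, 1.3λ].
The normalization integral ∫|ψ|²dx over the whole domain equals λ^3/4·A², and A² cancels in the ratio.
Substituting u = x/λ, A² and the length scale cancel in the ratio: P = ∫_{0}^{1.3} u^2·e^(-2·u) du / ∫_{0}^{∞} u^2·e^(-2·u) du.
An antiderivative of u^2·e^(-2·u) is -(2·u^2 + 2·u + 1)·e^(-2·u)/4; evaluating from 0 to 1.3 gives 1/4 - 349·e^(-13/5)/200, while the full integral is 1/4.
The result is P = 0.4816.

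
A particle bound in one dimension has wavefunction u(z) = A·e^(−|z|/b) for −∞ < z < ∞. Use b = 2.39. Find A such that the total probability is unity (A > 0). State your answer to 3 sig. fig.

The normalization condition is ∫|u|² dz = 1 from −∞ to ∞.
The integral (without the A² prefactor) comes out to b.
So A² = (b)^(−1).
Plugging in b = 2.39 yields A = 0.6468.

A ≈ 0.647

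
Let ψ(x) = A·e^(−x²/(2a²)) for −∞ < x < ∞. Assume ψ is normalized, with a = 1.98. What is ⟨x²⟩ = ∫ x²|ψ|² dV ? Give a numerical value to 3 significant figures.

⟨x²⟩ = ∫ x^2 |ψ|² dx over the full domain.
Differentiating ∫e^(−αx²) dx = √(π/α) under α to get the higher moments, since the A² factors cancel between numerator and denominator, ⟨x²⟩ = a^2/2.
With a = 1.98, ⟨x^2⟩ = 1.960.

⟨x^2⟩ ≈ 1.96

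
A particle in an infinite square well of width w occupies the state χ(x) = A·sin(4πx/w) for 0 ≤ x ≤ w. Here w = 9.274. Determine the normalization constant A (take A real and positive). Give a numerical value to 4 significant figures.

Require ∫ |χ|² dx = 1 over the whole domain.
Using sin²θ = (1 − cos 2θ)/2, ∫|χ|² dx = A²·(w/2).
Setting this equal to 1 gives A² = 1/(w/2).
Plugging in w = 9.274 yields A = 0.46439.

A ≈ 0.4644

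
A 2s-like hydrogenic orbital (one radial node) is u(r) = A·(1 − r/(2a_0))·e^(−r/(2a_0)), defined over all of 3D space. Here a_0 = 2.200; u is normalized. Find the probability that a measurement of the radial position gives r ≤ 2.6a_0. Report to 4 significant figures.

P ≈ 0.05730

With dV = 4πr²dr, the probability is ∫|u|² dV over r ≤ 2.6a_0.
A² is fixed by ∫₀^∞ 4πr²|u|² dr = 1, i.e. A² = (8·π·a_0^3)^(−1).
In terms of t = r/a_0 (A², 4π and the length scale all cancel between numerator and denominator), P = [∫_{0}^{2.6} t^2·(1 - t/2)^2·e^(-t) dt] / [∫_{0}^{∞} t^2·(1 - t/2)^2·e^(-t) dt].
With ∫ t^2·(1 - t/2)^2·e^(-t) dt = -(t^4/4 + t^2 + 2·t + 2)·e^(-t) + C, the region integral is ≈ 0.114610 and the full one is 2.
Taking the ratio yields P = 0.057305.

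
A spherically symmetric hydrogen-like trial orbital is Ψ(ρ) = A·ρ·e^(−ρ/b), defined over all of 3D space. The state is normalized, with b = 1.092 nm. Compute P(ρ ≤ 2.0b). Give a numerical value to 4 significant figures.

P ≈ 0.3712

P = ∫ |Ψ|² 4πρ² dρ over ρ ≤ 2.0b.
A² is fixed by ∫₀^∞ 4πρ²|Ψ|² dρ = 1, i.e. A² = (3·π·b^5)^(−1).
Substituting u = ρ/b, A², 4π and the length scale all cancel in the ratio: P = ∫_{0}^{2.0} u^4·e^(-2·u) du / ∫_{0}^{∞} u^4·e^(-2·u) du.
An antiderivative of u^4·e^(-2·u) is -(u^4/2 + u^3 + 3·u^2/2 + 3·u/2 + 3/4)·e^(-2·u); evaluating from 0 to 2.0 gives 3/4 - 103·e^(-4)/4, while the full integral is 3/4.
The region integral divided by the full integral gives P = 0.37116.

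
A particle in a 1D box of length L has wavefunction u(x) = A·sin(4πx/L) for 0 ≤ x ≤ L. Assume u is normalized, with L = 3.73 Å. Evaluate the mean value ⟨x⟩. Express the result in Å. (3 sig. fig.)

The expectation value is the |u|²-weighted average of x: ∫ x|u|² dx.
Using sin²θ = (1 − cos 2θ)/2, since the A² factors cancel between numerator and denominator, ⟨x⟩ = L/2.
With L = 3.73, ⟨x⟩ = 1.865.

⟨x⟩ ≈ 1.87 Å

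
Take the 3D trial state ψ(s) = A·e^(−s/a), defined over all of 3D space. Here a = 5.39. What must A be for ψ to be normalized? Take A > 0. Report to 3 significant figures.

Normalization requires ∫|ψ|² 4πs² ds = 1, integrated from 0 to ∞.
The angular integral contributes 4π, leaving ∫₀^∞ s²|ψ|² ds.
Using ∫₀^∞ sⁿ e^(−αs) ds = n!/αⁿ⁺¹, carrying out the integral gives A² · π·a^3.
Setting this equal to 1 gives A² = 1/(π·a^3).
Plugging in a = 5.39 yields A = 0.04509.

A ≈ 0.0451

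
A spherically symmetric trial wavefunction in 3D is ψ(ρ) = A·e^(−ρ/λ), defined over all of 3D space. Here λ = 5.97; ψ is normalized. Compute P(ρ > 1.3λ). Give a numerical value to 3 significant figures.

With dV = 4πρ²dρ, the probability is ∫|ψ|² dV over ρ > 1.3λ.
A² is fixed by ∫₀^∞ 4πρ²|ψ|² dρ = 1, i.e. A² = (π·λ^3)^(−1).
Substituting u = ρ/λ, A², 4π and the length scale all cancel in the ratio: P = ∫_{1.3}^{∞} u^2·e^(-2·u) du / ∫_{0}^{∞} u^2·e^(-2·u) du.
Using ∫ u^2·e^(-2·u) du = -(2·u^2 + 2·u + 1)·e^(-2·u)/4, the numerator is 349·e^(-13/5)/200 and the denominator is 1/4.
This evaluates to P = 0.5184.

P ≈ 0.518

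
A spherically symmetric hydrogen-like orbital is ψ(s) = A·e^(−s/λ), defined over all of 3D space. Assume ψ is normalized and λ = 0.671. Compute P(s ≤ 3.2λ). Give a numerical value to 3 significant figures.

P ≈ 0.954

With dV = 4πs²ds, the probability is ∫|ψ|² dV over s ≤ 3.2λ.
The full normalization integral is A²·[π·λ^3] = 1, fixing A².
In terms of u = s/λ (A², 4π and the length scale all cancel between numerator and denominator), P = [∫_{0}^{3.2} u^2·e^(-2·u) du] / [∫_{0}^{∞} u^2·e^(-2·u) du].
With ∫ u^2·e^(-2·u) du = -(2·u^2 + 2·u + 1)·e^(-2·u)/4 + C, the region integral is 1/4 - 697·e^(-32/5)/100 and the full one is 1/4.
This evaluates to P = 0.9537.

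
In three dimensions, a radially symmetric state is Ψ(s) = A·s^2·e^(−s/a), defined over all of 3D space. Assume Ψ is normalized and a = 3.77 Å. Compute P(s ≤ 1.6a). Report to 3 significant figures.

P ≈ 0.0446

With dV = 4πs²ds, the probability is ∫|Ψ|² dV over s ≤ 1.6a.
A² is fixed by ∫₀^∞ 4πs²|Ψ|² ds = 1, i.e. A² = (45·π·a^7/2)^(−1).
Substituting u = s/a, A², 4π and the length scale all cancel in the ratio: P = ∫_{0}^{1.6} u^6·e^(-2·u) du / ∫_{0}^{∞} u^6·e^(-2·u) du.
Using ∫ u^6·e^(-2·u) du = -(4·u^6 + 12·u^5 + 30·u^4 + 60·u^3 + 90·u^2 + 90·u + 45)·e^(-2·u)/8, the numerator is ≈ 0.25098 and the denominator is 45/8.
The region integral divided by the full integral gives P = 0.04462.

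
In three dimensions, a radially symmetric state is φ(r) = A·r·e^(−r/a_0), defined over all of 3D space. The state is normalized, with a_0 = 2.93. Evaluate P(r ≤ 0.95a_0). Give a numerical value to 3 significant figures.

P = ∫ |φ|² 4πr² dr over r ≤ 0.95a_0.
The full normalization integral is A²·[3·π·a_0^5] = 1, fixing A².
In terms of u = r/a_0 (A², 4π and the length scale all cancel between numerator and denominator), P = [∫_{0}^{0.95} u^4·e^(-2·u) du] / [∫_{0}^{∞} u^4·e^(-2·u) du].
An antiderivative of u^4·e^(-2·u) is -(u^4/2 + u^3 + 3·u^2/2 + 3·u/2 + 3/4)·e^(-2·u); evaluating from 0 to 0.95 gives ≈ 0.033061, while the full integral is 3/4.
Taking the ratio yields P = 0.04408.

P ≈ 0.0441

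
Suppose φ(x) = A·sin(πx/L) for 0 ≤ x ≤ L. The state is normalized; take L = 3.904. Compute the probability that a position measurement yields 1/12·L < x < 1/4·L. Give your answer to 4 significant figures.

P ≈ 0.08709

The probability is P = ∫ |φ|² dx over [1/12·L, 1/4·L].
With A² fixed by ∫|φ|² = 1, i.e. A² = (L/2)^(−1), substitute and integrate.
Substituting u = x/L, A² and the length scale cancel in the ratio: P = ∫_{1/12}^{1/4} sin(π·u)^2 du / ∫_{0}^{1} sin(π·u)^2 du.
An antiderivative of sin(π·u)^2 is u/2 - sin(2·π·u)/(4·π); evaluating from 1/12 to 1/4 gives 1/12 - 1/(8·π), while the full integral is 1/2.
Evaluating gives P = (-3 + 2·π)/(12·π).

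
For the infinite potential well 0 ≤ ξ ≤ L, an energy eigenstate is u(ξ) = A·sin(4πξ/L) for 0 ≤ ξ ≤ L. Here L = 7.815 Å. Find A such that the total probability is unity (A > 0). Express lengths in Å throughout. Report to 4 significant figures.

Normalization requires ∫|u|² dξ = 1, integrated from 0 to L.
Using sin²θ = (1 − cos 2θ)/2, ∫|u|² dξ = A²·(L/2).
With L = 7.815: A² = 0.25592 and A = 0.50588.

A ≈ 0.5059 Å^(-1/2)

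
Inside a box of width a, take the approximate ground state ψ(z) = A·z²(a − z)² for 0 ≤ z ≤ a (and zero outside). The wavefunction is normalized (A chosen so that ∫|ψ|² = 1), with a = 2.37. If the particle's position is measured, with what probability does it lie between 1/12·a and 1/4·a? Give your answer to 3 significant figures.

|ψ|² is the probability density, so P = ∫_{1/12·a}^{1/4·a} |ψ|² dz.
With A² fixed by ∫|ψ|² = 1, i.e. A² = (a^9/630)^(−1), substitute and integrate.
Substituting u = z/a, A² and the length scale cancel in the ratio: P = ∫_{1/12}^{1/4} u^4·(1 - u)^4 du / ∫_{0}^{1} u^4·(1 - u)^4 du.
An antiderivative of u^4·(1 - u)^4 is u^5·(70·u^4 - 315·u^3 + 540·u^2 - 420·u + 126)/630; evaluating from 1/12 to 1/4 gives ≈ 0.000077059, while the full integral is 1/630.
Evaluating gives P = 0.04855.

P ≈ 0.0485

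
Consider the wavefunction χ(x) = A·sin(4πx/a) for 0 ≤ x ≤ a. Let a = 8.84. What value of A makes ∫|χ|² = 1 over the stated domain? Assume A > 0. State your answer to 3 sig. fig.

Require ∫ |χ|² dx = 1 over the whole domain.
The integral (without the A² prefactor) comes out to a/2.
Hence A² = 1/[a/2].
Plugging in a = 8.84 yields A = 0.4757.

A ≈ 0.476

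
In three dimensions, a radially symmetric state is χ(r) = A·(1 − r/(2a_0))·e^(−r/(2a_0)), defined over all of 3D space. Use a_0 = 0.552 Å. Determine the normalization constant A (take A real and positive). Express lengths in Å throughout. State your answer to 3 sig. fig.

A ≈ 0.486 Å^(-3/2)

Require ∫ |χ|² 4πr² dr = 1 over the whole domain.
Using ∫₀^∞ rⁿ e^(−αr) dr = n!/αⁿ⁺¹, the integral (without the A² prefactor) comes out to 8·π·a_0^3.
Hence A² = 1/[8·π·a_0^3].
Substituting a_0 = 0.552 gives A² = 0.2366, so A = 0.4864.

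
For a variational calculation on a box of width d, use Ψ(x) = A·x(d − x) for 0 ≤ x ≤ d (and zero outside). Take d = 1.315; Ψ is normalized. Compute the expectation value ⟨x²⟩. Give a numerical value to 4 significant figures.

⟨x^2⟩ ≈ 0.4941

The expectation value is the |Ψ|²-weighted average of x^2: ∫ x^2|Ψ|² dx.
Expanding the polynomial and integrating term by term, evaluating both integrals, ⟨x²⟩ = 2·d^2/7.
Putting d = 1.315 gives 0.49406.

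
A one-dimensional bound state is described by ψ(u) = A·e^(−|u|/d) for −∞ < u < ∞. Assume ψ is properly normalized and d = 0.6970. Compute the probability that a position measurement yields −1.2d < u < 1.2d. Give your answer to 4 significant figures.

P = ∫_{−1.2d}^{1.2d} |ψ(u)|² du.
The normalization integral ∫|ψ|²du over the whole domain equals d·A², and A² cancels in the ratio.
Both integrals are even about u = 0, so only the u ≥ 0 halves are needed (the factors of 2 cancel). In terms of t = u/d (A² and the length scale cancel between numerator and denominator), P = [∫_{0}^{1.2} e^(-2·t) dt] / [∫_{0}^{∞} e^(-2·t) dt].
With ∫ e^(-2·t) dt = -e^(-2·t)/2 + C, the region integral is 1/2 - e^(-12/5)/2 and the full one is 1/2.
This works out to P = 0.90928.

P ≈ 0.9093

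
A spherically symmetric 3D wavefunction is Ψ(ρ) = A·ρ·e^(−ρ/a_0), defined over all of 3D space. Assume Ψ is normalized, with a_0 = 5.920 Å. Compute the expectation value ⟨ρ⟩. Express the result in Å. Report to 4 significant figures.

By definition ⟨ρ⟩ = ∫ ρ |Ψ(ρ)|² 4πρ² dρ.
Recall ∫₀^∞ ρ^m e^(−ρ/β) dρ = m!·β^(m+1), the ratio of the moment integral to the normalization integral gives ⟨ρ⟩ = 5·a_0/2.
With a_0 = 5.920, ⟨ρ⟩ = 14.800.

⟨ρ⟩ ≈ 14.80 Å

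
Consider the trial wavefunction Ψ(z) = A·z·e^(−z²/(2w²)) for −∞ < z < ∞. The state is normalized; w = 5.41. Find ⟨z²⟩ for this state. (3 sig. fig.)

⟨z^2⟩ ≈ 43.9

The expectation value is the |Ψ|²-weighted average of z^2: ∫ z^2|Ψ|² dz.
With ∫_{−∞}^{∞} z^(2m) e^(−αz²) dz = (2m−1)!!·√π / (2^m α^(m+1/2)), since the A² factors cancel between numerator and denominator, ⟨z²⟩ = 3·w^2/2.
Putting w = 5.41 gives 43.90.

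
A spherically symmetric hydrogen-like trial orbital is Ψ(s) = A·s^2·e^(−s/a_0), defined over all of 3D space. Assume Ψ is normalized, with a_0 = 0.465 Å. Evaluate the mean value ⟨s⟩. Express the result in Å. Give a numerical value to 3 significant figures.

⟨s⟩ ≈ 1.63 Å

⟨s⟩ = ∫ s |Ψ|² 4πs² ds over the full domain.
Recall ∫₀^∞ s^m e^(−s/β) ds = m!·β^(m+1), evaluating both integrals, ⟨s⟩ = 7·a_0/2.
With a_0 = 0.465, ⟨s⟩ = 1.628.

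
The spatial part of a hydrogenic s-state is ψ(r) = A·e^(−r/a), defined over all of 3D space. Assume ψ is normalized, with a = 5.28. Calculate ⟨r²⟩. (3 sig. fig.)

⟨r^2⟩ ≈ 83.6

The expectation value is the |ψ|²-weighted average of r^2: ∫ r^2|ψ|² 4πr² dr.
Recall ∫₀^∞ r^m e^(−r/β) dr = m!·β^(m+1), since the A² factors cancel between numerator and denominator, ⟨r²⟩ = 3·a^2.
With a = 5.28, ⟨r^2⟩ = 83.64.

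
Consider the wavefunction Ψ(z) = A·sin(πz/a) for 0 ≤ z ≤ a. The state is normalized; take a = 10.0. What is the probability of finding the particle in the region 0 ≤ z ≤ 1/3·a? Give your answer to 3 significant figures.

P = ∫_{0}^{1/3·a} |Ψ(z)|² dz.
With A² fixed by ∫|Ψ|² = 1, i.e. A² = (a/2)^(−1), substitute and integrate.
Substituting u = z/a, A² and the length scale cancel in the ratio: P = ∫_{0}^{1/3} sin(π·u)^2 du / ∫_{0}^{1} sin(π·u)^2 du.
An antiderivative of sin(π·u)^2 is u/2 - sin(2·π·u)/(4·π); evaluating from 0 to 1/3 gives -√(3)/(8·π) + 1/6, while the full integral is 1/2.
Evaluating gives P = (-√(3)/4 + π/3)/π.

P ≈ 0.196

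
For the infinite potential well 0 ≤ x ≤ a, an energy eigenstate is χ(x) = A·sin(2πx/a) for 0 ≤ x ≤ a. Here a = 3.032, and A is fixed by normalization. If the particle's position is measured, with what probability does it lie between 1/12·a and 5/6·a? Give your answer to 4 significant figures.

P = ∫_{1/12·a}^{5/6·a} |χ(x)|² dx.
With A² fixed by ∫|χ|² = 1, i.e. A² = (a/2)^(−1), substitute and integrate.
In terms of u = x/a (A² and the length scale cancel between numerator and denominator), P = [∫_{1/12}^{5/6} sin(2·π·u)^2 du] / [∫_{0}^{1} sin(2·π·u)^2 du].
An antiderivative of sin(2·π·u)^2 is u/2 - sin(4·π·u)/(8·π); evaluating from 1/12 to 5/6 gives √(3)/(8·π) + 3/8, while the full integral is 1/2.
Evaluating gives P = (√(3) + 3·π)/(4·π).

P ≈ 0.8878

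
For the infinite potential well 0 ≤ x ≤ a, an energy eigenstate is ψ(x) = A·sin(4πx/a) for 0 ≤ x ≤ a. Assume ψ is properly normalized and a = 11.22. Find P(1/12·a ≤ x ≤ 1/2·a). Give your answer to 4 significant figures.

|ψ|² is the probability density, so P = ∫_{1/12·a}^{1/2·a} |ψ|² dx.
The normalization integral ∫|ψ|²dx over the whole domain equals a/2·A², and A² cancels in the ratio.
Let u = x/a; then A² and the length scale cancel, so P = ∫_{1/12}^{1/2} sin(4·π·u)^2 du ÷ ∫_{0}^{1} sin(4·π·u)^2 du.
With ∫ sin(4·π·u)^2 du = u/2 - sin(4·π·u)·cos(4·π·u)/(8·π) + C, the region integral is √(3)/(32·π) + 5/24 and the full one is 1/2.
Taking the ratio, P = √(3)/(16·π) + 5/12.

P ≈ 0.4511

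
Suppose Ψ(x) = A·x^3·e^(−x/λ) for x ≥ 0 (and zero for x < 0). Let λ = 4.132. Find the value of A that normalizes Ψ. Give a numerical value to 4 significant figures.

A ≈ 0.002940

We need A² ∫|f|² dx = 1, taking the integral from 0 to ∞.
Recall ∫₀^∞ x^m e^(−x/β) dx = m!·β^(m+1), ∫|Ψ|² dx = A²·(45·λ^7/8).
So A² = (45·λ^7/8)^(−1).
With λ = 4.132: A² = 0.0000086448 and A = 0.0029402.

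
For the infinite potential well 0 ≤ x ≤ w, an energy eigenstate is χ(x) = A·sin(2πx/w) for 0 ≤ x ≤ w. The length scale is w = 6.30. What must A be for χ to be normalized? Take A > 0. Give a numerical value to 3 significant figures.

A ≈ 0.563

We need A² ∫|f|² dx = 1, taking the integral from 0 to w.
With ∫₀^w sin²(nπx/w) dx = w/2, ∫|χ|² dx = A²·(w/2).
Plugging in w = 6.30 yields A = 0.5634.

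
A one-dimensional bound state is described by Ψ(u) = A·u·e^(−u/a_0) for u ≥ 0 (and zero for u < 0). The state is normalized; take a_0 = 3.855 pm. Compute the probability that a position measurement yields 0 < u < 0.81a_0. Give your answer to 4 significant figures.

P ≈ 0.2218

|Ψ|² is the probability density, so P = ∫_{0}^{0.81a_0} |Ψ|² du.
Since A² = 1/(a_0^3/4), this is the region integral divided by the full normalization integral.
Substituting t = u/a_0, A² and the length scale cancel in the ratio: P = ∫_{0}^{0.81} t^2·e^(-2·t) dt / ∫_{0}^{∞} t^2·e^(-2·t) dt.
An antiderivative of t^2·e^(-2·t) is -(2·t^2 + 2·t + 1)·e^(-2·t)/4; evaluating from 0 to 0.81 gives ≈ 0.0554557, while the full integral is 1/4.
This works out to P = 0.22182.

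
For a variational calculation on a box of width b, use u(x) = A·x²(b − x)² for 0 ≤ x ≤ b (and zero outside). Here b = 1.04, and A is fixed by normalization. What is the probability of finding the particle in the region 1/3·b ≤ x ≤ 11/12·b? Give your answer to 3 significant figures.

P ≈ 0.855

P = ∫_{1/3·b}^{11/12·b} |u(x)|² dx.
Since A² = 1/(b^9/630), this is the region integral divided by the full normalization integral.
Substituting t = x/b, A² and the length scale cancel in the ratio: P = ∫_{1/3}^{11/12} t^4·(1 - t)^4 dt / ∫_{0}^{1} t^4·(1 - t)^4 dt.
An antiderivative of t^4·(1 - t)^4 is t^5·(70·t^4 - 315·t^3 + 540·t^2 - 420·t + 126)/630; evaluating from 1/3 to 11/12 gives ≈ 0.0013568, while the full integral is 1/630.
Taking the ratio, P = 0.8548.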